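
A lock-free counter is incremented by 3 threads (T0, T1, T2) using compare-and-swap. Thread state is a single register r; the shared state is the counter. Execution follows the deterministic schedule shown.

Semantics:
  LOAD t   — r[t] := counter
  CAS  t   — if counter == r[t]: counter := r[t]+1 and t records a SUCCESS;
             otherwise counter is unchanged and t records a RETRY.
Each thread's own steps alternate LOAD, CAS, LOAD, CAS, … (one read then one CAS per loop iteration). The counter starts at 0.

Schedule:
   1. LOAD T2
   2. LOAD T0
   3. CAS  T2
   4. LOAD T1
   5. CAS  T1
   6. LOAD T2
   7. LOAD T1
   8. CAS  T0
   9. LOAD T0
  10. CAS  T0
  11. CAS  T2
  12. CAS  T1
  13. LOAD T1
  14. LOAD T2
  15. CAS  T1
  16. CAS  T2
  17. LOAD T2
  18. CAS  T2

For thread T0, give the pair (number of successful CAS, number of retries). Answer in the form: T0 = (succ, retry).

[1] T2.load  rd  (counter 0, T2.r 0)
[2] T0.load  rd  (counter 0, T0.r 0)
[3] T2.cas  hit  (counter 1, T2.r 0)
[4] T1.load  rd  (counter 1, T1.r 1)
[5] T1.cas  hit  (counter 2, T1.r 1)
[6] T2.load  rd  (counter 2, T2.r 2)
[7] T1.load  rd  (counter 2, T1.r 2)
[8] T0.cas  miss  (counter 2, T0.r 0)
[9] T0.load  rd  (counter 2, T0.r 2)
[10] T0.cas  hit  (counter 3, T0.r 2)
[11] T2.cas  miss  (counter 3, T2.r 2)
[12] T1.cas  miss  (counter 3, T1.r 2)
[13] T1.load  rd  (counter 3, T1.r 3)
[14] T2.load  rd  (counter 3, T2.r 3)
[15] T1.cas  hit  (counter 4, T1.r 3)
[16] T2.cas  miss  (counter 4, T2.r 3)
[17] T2.load  rd  (counter 4, T2.r 4)
[18] T2.cas  hit  (counter 5, T2.r 4)

T0 = (1, 1)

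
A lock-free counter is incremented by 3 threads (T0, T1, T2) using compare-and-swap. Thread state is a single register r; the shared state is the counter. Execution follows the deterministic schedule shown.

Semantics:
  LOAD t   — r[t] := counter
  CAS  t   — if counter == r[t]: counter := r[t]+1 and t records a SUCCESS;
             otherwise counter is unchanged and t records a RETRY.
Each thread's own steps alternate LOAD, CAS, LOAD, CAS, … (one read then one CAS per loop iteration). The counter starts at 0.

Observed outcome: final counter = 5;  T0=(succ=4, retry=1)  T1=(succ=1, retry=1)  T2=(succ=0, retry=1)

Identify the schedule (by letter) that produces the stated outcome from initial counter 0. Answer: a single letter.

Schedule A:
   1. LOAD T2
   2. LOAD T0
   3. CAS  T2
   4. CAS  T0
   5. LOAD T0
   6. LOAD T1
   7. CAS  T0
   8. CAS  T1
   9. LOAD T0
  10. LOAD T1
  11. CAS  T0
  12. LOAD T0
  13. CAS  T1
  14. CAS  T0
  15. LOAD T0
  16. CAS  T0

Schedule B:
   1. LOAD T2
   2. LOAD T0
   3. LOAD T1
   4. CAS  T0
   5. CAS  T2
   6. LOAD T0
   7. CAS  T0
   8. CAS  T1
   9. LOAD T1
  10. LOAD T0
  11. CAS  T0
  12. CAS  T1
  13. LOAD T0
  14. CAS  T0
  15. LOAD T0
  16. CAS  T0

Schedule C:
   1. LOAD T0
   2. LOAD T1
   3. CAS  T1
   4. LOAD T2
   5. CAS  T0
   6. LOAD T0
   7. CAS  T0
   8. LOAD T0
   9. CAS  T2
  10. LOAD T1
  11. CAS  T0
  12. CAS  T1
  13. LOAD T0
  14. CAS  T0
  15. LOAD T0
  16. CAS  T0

C

Run C:
T0 LOAD — after: cnt=0, r=0 — load
T1 LOAD — after: cnt=0, r=0 — load
T1 CAS — after: cnt=1, r=0 — ok
T2 LOAD — after: cnt=1, r=1 — load
T0 CAS — after: cnt=1, r=0 — retry
T0 LOAD — after: cnt=1, r=1 — load
T0 CAS — after: cnt=2, r=1 — ok
T0 LOAD — after: cnt=2, r=2 — load
T2 CAS — after: cnt=2, r=1 — retry
T1 LOAD — after: cnt=2, r=2 — load
T0 CAS — after: cnt=3, r=2 — ok
T1 CAS — after: cnt=3, r=2 — retry
T0 LOAD — after: cnt=3, r=3 — load
T0 CAS — after: cnt=4, r=3 — ok
T0 LOAD — after: cnt=4, r=4 — load
T0 CAS — after: cnt=5, r=4 — ok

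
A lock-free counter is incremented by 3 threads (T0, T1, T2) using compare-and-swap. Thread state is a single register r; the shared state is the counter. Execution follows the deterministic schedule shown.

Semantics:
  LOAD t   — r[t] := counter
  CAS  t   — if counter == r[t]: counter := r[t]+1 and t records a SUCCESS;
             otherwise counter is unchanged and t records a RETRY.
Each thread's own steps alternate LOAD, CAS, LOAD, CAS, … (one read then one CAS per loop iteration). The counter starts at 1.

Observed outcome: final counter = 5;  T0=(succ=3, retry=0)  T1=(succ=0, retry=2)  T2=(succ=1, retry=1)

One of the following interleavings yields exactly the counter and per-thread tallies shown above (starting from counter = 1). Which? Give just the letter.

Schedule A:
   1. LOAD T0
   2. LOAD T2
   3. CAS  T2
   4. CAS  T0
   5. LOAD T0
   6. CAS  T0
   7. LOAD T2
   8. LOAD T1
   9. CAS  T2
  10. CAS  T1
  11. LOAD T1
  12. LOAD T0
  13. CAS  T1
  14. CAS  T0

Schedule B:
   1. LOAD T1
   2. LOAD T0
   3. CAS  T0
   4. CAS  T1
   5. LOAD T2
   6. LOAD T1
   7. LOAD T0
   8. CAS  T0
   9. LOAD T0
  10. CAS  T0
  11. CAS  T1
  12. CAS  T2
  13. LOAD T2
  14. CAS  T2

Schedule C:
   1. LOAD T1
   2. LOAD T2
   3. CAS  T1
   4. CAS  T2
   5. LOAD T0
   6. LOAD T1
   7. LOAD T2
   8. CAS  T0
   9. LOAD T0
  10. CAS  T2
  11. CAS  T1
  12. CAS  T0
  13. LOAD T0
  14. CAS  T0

Run B:
step 1: T1 LOAD ⇒ load; ctr=1 reg=1
step 2: T0 LOAD ⇒ load; ctr=1 reg=1
step 3: T0 CAS ⇒ ok; ctr=2 reg=1
step 4: T1 CAS ⇒ retry; ctr=2 reg=1
step 5: T2 LOAD ⇒ load; ctr=2 reg=2
step 6: T1 LOAD ⇒ load; ctr=2 reg=2
step 7: T0 LOAD ⇒ load; ctr=2 reg=2
step 8: T0 CAS ⇒ ok; ctr=3 reg=2
step 9: T0 LOAD ⇒ load; ctr=3 reg=3
step 10: T0 CAS ⇒ ok; ctr=4 reg=3
step 11: T1 CAS ⇒ retry; ctr=4 reg=2
step 12: T2 CAS ⇒ retry; ctr=4 reg=2
step 13: T2 LOAD ⇒ load; ctr=4 reg=4
step 14: T2 CAS ⇒ ok; ctr=5 reg=4

B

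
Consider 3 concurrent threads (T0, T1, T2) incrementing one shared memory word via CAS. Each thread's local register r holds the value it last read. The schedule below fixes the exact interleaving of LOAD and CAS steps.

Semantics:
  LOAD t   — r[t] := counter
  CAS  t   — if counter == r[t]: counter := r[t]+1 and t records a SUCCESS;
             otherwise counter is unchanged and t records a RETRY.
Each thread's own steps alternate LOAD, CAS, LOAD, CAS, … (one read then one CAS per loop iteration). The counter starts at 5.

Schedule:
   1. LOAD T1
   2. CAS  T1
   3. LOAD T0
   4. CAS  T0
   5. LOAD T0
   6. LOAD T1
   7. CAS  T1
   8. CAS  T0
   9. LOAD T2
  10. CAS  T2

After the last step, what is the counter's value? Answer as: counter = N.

counter = 9

   1) LOAD T1:  M=5  r_T1=5
   2) CAS  T1:  M=6  r_T1=5 ✓
   3) LOAD T0:  M=6  r_T0=6
   4) CAS  T0:  M=7  r_T0=6 ✓
   5) LOAD T0:  M=7  r_T0=7
   6) LOAD T1:  M=7  r_T1=7
   7) CAS  T1:  M=8  r_T1=7 ✓
   8) CAS  T0:  M=8  r_T0=7 ✗
   9) LOAD T2:  M=8  r_T2=8
  10) CAS  T2:  M=9  r_T2=8 ✓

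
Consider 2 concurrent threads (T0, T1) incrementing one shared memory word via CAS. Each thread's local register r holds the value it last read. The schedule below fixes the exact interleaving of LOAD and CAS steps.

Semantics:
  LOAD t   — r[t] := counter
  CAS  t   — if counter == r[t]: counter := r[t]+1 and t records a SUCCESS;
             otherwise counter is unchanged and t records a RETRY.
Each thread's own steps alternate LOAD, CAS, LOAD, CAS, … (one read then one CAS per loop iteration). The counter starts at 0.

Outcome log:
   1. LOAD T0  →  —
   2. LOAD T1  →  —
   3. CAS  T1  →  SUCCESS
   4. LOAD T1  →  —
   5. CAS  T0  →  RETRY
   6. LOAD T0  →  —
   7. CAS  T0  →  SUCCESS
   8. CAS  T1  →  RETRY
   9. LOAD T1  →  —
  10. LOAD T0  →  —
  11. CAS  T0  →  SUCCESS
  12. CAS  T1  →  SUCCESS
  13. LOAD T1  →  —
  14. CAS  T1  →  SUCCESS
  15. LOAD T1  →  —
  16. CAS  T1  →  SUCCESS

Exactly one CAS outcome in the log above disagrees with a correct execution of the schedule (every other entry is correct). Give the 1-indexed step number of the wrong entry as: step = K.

step = 12

Re-executing:
1. LOAD T0 → mem=0 r[T0]=0 [LOAD]
2. LOAD T1 → mem=0 r[T1]=0 [LOAD]
3. CAS T1 → mem=1 r[T1]=0 [OK]
4. LOAD T1 → mem=1 r[T1]=1 [LOAD]
5. CAS T0 → mem=1 r[T0]=0 [RETRY]
6. LOAD T0 → mem=1 r[T0]=1 [LOAD]
7. CAS T0 → mem=2 r[T0]=1 [OK]
8. CAS T1 → mem=2 r[T1]=1 [RETRY]
9. LOAD T1 → mem=2 r[T1]=2 [LOAD]
10. LOAD T0 → mem=2 r[T0]=2 [LOAD]
11. CAS T0 → mem=3 r[T0]=2 [OK]
12. CAS T1 → mem=3 r[T1]=2 [RETRY]
13. LOAD T1 → mem=3 r[T1]=3 [LOAD]
14. CAS T1 → mem=4 r[T1]=3 [OK]
15. LOAD T1 → mem=4 r[T1]=4 [LOAD]
16. CAS T1 → mem=5 r[T1]=4 [OK]
Flip is step 12.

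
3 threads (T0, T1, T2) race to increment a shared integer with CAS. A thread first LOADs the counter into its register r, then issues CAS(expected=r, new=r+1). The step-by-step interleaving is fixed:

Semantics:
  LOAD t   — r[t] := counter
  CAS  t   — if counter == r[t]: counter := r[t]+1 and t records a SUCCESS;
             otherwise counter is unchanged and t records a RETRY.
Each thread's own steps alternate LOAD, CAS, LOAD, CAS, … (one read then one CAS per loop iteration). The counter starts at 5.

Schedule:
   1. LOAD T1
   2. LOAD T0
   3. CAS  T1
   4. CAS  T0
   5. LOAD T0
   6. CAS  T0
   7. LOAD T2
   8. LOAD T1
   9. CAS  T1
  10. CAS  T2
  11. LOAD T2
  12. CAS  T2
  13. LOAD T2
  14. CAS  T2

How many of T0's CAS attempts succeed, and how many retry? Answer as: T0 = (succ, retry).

T0 = (1, 1)

[1] T1.load  rd  (counter 5, T1.r 5)
[2] T0.load  rd  (counter 5, T0.r 5)
[3] T1.cas  hit  (counter 6, T1.r 5)
[4] T0.cas  miss  (counter 6, T0.r 5)
[5] T0.load  rd  (counter 6, T0.r 6)
[6] T0.cas  hit  (counter 7, T0.r 6)
[7] T2.load  rd  (counter 7, T2.r 7)
[8] T1.load  rd  (counter 7, T1.r 7)
[9] T1.cas  hit  (counter 8, T1.r 7)
[10] T2.cas  miss  (counter 8, T2.r 7)
[11] T2.load  rd  (counter 8, T2.r 8)
[12] T2.cas  hit  (counter 9, T2.r 8)
[13] T2.load  rd  (counter 9, T2.r 9)
[14] T2.cas  hit  (counter 10, T2.r 9)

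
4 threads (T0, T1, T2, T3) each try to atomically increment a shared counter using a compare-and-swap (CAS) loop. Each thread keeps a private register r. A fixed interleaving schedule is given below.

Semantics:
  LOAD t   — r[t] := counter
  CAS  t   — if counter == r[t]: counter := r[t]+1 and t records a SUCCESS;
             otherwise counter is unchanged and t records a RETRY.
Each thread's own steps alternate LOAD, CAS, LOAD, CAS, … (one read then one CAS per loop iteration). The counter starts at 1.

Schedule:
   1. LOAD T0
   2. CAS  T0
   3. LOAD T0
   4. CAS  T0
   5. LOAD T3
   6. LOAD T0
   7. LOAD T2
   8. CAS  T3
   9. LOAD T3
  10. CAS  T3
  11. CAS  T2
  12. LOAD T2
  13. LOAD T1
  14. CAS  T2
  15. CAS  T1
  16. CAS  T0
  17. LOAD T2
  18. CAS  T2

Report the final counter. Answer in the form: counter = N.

counter = 7

#1 T0 reads 1
#2 T0 CAS(1→2) writes; counter now 2
#3 T0 reads 2
#4 T0 CAS(2→3) writes; counter now 3
#5 T3 reads 3
#6 T0 reads 3
#7 T2 reads 3
#8 T3 CAS(3→4) writes; counter now 4
#9 T3 reads 4
#10 T3 CAS(4→5) writes; counter now 5
#11 T2 CAS(3→4) fails; counter now 5
#12 T2 reads 5
#13 T1 reads 5
#14 T2 CAS(5→6) writes; counter now 6
#15 T1 CAS(5→6) fails; counter now 6
#16 T0 CAS(3→4) fails; counter now 6
#17 T2 reads 6
#18 T2 CAS(6→7) writes; counter now 7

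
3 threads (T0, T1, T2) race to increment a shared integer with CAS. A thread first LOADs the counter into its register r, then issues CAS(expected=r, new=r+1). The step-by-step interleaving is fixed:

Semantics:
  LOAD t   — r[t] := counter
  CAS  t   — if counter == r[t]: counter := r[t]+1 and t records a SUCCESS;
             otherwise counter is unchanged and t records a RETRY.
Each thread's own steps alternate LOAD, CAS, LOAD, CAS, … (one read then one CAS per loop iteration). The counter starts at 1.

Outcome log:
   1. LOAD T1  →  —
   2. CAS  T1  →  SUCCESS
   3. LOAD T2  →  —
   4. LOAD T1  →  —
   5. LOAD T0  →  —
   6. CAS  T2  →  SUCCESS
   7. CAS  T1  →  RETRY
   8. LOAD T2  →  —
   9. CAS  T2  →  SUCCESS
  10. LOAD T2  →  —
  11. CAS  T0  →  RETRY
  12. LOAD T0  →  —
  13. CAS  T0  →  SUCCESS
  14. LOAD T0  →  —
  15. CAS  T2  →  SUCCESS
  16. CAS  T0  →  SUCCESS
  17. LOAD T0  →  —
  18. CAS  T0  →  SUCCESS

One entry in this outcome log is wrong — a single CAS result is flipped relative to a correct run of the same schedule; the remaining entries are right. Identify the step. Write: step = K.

step = 15

Correct run:
[1] T1.load  rd  (counter 1, T1.r 1)
[2] T1.cas  hit  (counter 2, T1.r 1)
[3] T2.load  rd  (counter 2, T2.r 2)
[4] T1.load  rd  (counter 2, T1.r 2)
[5] T0.load  rd  (counter 2, T0.r 2)
[6] T2.cas  hit  (counter 3, T2.r 2)
[7] T1.cas  miss  (counter 3, T1.r 2)
[8] T2.load  rd  (counter 3, T2.r 3)
[9] T2.cas  hit  (counter 4, T2.r 3)
[10] T2.load  rd  (counter 4, T2.r 4)
[11] T0.cas  miss  (counter 4, T0.r 2)
[12] T0.load  rd  (counter 4, T0.r 4)
[13] T0.cas  hit  (counter 5, T0.r 4)
[14] T0.load  rd  (counter 5, T0.r 5)
[15] T2.cas  miss  (counter 5, T2.r 4)
[16] T0.cas  hit  (counter 6, T0.r 5)
[17] T0.load  rd  (counter 6, T0.r 6)
[18] T0.cas  hit  (counter 7, T0.r 6)
Log disagrees first at step 15.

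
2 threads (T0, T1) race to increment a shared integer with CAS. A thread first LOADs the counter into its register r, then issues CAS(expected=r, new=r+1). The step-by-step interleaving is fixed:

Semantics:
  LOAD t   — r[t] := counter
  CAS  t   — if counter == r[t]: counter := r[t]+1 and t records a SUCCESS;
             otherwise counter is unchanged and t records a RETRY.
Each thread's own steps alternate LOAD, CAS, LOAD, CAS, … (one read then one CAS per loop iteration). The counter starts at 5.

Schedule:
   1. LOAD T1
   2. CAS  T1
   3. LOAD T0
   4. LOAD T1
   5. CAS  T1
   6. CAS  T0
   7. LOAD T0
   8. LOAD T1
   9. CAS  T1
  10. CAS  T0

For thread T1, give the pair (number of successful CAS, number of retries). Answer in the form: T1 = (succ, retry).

[1] T1.load  rd  (counter 5, T1.r 5)
[2] T1.cas  hit  (counter 6, T1.r 5)
[3] T0.load  rd  (counter 6, T0.r 6)
[4] T1.load  rd  (counter 6, T1.r 6)
[5] T1.cas  hit  (counter 7, T1.r 6)
[6] T0.cas  miss  (counter 7, T0.r 6)
[7] T0.load  rd  (counter 7, T0.r 7)
[8] T1.load  rd  (counter 7, T1.r 7)
[9] T1.cas  hit  (counter 8, T1.r 7)
[10] T0.cas  miss  (counter 8, T0.r 7)

T1 = (3, 0)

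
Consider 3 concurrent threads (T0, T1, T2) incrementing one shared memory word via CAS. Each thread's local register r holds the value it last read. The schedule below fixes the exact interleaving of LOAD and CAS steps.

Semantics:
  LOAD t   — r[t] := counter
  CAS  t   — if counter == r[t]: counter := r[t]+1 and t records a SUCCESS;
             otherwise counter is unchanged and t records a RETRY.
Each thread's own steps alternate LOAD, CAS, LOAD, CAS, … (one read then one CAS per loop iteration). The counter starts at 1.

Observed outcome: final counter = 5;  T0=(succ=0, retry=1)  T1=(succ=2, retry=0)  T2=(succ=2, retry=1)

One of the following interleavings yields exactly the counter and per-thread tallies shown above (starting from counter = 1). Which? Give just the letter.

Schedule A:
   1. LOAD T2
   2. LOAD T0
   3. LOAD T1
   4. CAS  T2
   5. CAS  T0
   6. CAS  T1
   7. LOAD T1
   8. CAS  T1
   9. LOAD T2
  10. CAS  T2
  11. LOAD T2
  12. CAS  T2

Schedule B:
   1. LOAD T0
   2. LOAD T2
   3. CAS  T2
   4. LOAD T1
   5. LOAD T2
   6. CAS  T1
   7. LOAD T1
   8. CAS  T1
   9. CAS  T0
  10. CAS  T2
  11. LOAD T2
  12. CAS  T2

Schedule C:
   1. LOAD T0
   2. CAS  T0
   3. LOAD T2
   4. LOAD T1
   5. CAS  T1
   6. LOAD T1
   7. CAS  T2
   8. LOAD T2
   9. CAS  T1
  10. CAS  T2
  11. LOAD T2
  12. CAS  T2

Simulating candidate B:
   1) LOAD T0:  M=1  r_T0=1
   2) LOAD T2:  M=1  r_T2=1
   3) CAS  T2:  M=2  r_T2=1 ✓
   4) LOAD T1:  M=2  r_T1=2
   5) LOAD T2:  M=2  r_T2=2
   6) CAS  T1:  M=3  r_T1=2 ✓
   7) LOAD T1:  M=3  r_T1=3
   8) CAS  T1:  M=4  r_T1=3 ✓
   9) CAS  T0:  M=4  r_T0=1 ✗
  10) CAS  T2:  M=4  r_T2=2 ✗
  11) LOAD T2:  M=4  r_T2=4
  12) CAS  T2:  M=5  r_T2=4 ✓

B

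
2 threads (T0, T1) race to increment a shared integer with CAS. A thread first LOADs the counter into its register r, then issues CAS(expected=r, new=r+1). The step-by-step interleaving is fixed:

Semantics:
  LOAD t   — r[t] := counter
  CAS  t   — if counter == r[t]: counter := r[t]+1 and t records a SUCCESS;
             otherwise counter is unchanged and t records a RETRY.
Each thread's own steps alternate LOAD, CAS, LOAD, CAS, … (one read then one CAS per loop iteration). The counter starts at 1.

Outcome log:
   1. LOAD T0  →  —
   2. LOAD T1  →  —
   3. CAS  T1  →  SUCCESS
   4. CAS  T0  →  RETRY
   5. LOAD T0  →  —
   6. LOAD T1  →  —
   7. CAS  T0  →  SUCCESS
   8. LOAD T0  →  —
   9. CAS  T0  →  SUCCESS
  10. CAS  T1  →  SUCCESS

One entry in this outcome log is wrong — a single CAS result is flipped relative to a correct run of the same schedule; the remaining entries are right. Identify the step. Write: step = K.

step = 10

Re-executing:
[1] T0.load  rd  (counter 1, T0.r 1)
[2] T1.load  rd  (counter 1, T1.r 1)
[3] T1.cas  hit  (counter 2, T1.r 1)
[4] T0.cas  miss  (counter 2, T0.r 1)
[5] T0.load  rd  (counter 2, T0.r 2)
[6] T1.load  rd  (counter 2, T1.r 2)
[7] T0.cas  hit  (counter 3, T0.r 2)
[8] T0.load  rd  (counter 3, T0.r 3)
[9] T0.cas  hit  (counter 4, T0.r 3)
[10] T1.cas  miss  (counter 4, T1.r 2)
Flip is step 10.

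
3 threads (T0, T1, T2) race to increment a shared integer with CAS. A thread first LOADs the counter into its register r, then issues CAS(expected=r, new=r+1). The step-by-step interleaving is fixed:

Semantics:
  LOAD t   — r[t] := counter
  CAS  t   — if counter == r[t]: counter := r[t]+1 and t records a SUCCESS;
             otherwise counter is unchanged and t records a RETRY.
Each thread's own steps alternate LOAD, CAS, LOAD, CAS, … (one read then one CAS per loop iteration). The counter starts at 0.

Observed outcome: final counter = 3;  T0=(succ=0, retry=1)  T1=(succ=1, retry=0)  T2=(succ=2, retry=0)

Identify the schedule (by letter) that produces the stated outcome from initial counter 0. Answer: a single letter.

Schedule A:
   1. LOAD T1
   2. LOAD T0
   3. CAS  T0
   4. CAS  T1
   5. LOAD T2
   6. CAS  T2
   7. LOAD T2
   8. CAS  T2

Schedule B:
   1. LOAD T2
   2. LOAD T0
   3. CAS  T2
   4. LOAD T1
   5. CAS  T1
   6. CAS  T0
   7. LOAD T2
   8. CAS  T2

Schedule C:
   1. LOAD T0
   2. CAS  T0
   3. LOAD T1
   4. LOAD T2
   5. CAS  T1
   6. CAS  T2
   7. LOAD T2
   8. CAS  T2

Tracing schedule B:
T2 LOAD — after: cnt=0, r=0 — load
T0 LOAD — after: cnt=0, r=0 — load
T2 CAS — after: cnt=1, r=0 — ok
T1 LOAD — after: cnt=1, r=1 — load
T1 CAS — after: cnt=2, r=1 — ok
T0 CAS — after: cnt=2, r=0 — retry
T2 LOAD — after: cnt=2, r=2 — load
T2 CAS — after: cnt=3, r=2 — ok

B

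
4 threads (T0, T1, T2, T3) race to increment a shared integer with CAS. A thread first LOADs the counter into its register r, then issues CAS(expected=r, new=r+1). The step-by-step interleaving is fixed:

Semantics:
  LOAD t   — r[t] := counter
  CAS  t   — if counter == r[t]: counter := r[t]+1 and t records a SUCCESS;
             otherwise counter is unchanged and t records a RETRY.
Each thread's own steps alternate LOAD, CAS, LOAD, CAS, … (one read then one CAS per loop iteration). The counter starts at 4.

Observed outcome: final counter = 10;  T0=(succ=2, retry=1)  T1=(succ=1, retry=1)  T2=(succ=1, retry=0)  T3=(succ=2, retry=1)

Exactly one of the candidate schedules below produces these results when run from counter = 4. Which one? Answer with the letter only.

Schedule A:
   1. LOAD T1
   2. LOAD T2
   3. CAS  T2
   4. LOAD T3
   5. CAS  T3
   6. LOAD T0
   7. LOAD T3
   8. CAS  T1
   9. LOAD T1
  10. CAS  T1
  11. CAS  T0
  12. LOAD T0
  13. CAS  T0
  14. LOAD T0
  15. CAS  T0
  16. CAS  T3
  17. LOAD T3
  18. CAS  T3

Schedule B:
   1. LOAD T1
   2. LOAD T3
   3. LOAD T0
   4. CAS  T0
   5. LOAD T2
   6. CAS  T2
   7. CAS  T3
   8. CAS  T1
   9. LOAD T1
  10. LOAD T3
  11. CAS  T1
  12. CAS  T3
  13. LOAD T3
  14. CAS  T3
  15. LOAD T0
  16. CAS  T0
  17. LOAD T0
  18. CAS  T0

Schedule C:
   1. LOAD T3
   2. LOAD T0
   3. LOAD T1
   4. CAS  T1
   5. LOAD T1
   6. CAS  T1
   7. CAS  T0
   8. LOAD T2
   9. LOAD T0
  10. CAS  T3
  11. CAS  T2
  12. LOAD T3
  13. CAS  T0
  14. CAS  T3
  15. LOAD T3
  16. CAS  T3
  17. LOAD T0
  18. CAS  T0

Simulating candidate A:
T1 LOAD — after: cnt=4, r=4 — load
T2 LOAD — after: cnt=4, r=4 — load
T2 CAS — after: cnt=5, r=4 — ok
T3 LOAD — after: cnt=5, r=5 — load
T3 CAS — after: cnt=6, r=5 — ok
T0 LOAD — after: cnt=6, r=6 — load
T3 LOAD — after: cnt=6, r=6 — load
T1 CAS — after: cnt=6, r=4 — retry
T1 LOAD — after: cnt=6, r=6 — load
T1 CAS — after: cnt=7, r=6 — ok
T0 CAS — after: cnt=7, r=6 — retry
T0 LOAD — after: cnt=7, r=7 — load
T0 CAS — after: cnt=8, r=7 — ok
T0 LOAD — after: cnt=8, r=8 — load
T0 CAS — after: cnt=9, r=8 — ok
T3 CAS — after: cnt=9, r=6 — retry
T3 LOAD — after: cnt=9, r=9 — load
T3 CAS — after: cnt=10, r=9 — ok

A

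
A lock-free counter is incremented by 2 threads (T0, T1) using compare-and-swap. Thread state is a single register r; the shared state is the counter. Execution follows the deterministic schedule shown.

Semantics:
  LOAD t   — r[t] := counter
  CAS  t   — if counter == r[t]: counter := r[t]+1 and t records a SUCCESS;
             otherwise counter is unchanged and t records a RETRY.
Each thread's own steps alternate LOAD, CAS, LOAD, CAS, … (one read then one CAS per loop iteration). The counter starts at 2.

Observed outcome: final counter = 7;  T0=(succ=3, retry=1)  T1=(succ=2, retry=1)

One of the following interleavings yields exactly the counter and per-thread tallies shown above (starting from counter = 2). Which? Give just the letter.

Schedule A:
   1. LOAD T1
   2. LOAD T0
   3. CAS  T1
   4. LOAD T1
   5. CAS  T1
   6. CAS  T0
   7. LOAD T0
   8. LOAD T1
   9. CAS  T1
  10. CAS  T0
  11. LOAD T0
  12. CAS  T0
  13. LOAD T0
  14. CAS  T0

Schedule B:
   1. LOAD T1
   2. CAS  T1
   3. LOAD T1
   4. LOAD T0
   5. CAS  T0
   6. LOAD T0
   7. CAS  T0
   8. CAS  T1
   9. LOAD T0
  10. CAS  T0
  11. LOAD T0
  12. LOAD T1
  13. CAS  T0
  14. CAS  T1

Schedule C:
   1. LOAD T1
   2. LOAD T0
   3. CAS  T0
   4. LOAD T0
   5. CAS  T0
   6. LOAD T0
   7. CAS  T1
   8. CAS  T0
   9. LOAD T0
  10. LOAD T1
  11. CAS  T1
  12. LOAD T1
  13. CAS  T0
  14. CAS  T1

Tracing schedule C:
step 1: T1 LOAD ⇒ load; ctr=2 reg=2
step 2: T0 LOAD ⇒ load; ctr=2 reg=2
step 3: T0 CAS ⇒ ok; ctr=3 reg=2
step 4: T0 LOAD ⇒ load; ctr=3 reg=3
step 5: T0 CAS ⇒ ok; ctr=4 reg=3
step 6: T0 LOAD ⇒ load; ctr=4 reg=4
step 7: T1 CAS ⇒ retry; ctr=4 reg=2
step 8: T0 CAS ⇒ ok; ctr=5 reg=4
step 9: T0 LOAD ⇒ load; ctr=5 reg=5
step 10: T1 LOAD ⇒ load; ctr=5 reg=5
step 11: T1 CAS ⇒ ok; ctr=6 reg=5
step 12: T1 LOAD ⇒ load; ctr=6 reg=6
step 13: T0 CAS ⇒ retry; ctr=6 reg=5
step 14: T1 CAS ⇒ ok; ctr=7 reg=6

C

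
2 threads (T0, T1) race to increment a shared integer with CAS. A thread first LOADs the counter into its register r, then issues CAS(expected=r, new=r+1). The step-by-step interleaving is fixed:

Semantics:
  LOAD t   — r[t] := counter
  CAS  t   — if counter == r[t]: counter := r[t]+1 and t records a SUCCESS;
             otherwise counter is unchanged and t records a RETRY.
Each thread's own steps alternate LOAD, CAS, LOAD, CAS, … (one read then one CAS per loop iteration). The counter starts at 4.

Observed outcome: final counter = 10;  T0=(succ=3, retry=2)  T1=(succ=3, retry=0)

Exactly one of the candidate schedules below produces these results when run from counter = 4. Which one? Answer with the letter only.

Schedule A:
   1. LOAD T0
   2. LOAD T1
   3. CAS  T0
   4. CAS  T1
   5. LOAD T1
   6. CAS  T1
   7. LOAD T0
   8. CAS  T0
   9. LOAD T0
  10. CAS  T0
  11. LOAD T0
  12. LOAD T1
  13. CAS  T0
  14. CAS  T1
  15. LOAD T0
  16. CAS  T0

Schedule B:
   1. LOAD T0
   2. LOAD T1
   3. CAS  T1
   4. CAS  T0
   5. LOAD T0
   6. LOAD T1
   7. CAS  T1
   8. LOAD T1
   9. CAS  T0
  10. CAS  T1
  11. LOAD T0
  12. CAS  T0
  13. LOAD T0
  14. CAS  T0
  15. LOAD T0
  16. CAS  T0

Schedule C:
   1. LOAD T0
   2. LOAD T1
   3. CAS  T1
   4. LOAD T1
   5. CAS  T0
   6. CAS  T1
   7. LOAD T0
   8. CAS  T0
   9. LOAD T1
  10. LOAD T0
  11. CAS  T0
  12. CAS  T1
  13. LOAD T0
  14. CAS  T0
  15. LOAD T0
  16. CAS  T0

Simulating candidate B:
#1 T0 reads 4
#2 T1 reads 4
#3 T1 CAS(4→5) writes; counter now 5
#4 T0 CAS(4→5) fails; counter now 5
#5 T0 reads 5
#6 T1 reads 5
#7 T1 CAS(5→6) writes; counter now 6
#8 T1 reads 6
#9 T0 CAS(5→6) fails; counter now 6
#10 T1 CAS(6→7) writes; counter now 7
#11 T0 reads 7
#12 T0 CAS(7→8) writes; counter now 8
#13 T0 reads 8
#14 T0 CAS(8→9) writes; counter now 9
#15 T0 reads 9
#16 T0 CAS(9→10) writes; counter now 10

B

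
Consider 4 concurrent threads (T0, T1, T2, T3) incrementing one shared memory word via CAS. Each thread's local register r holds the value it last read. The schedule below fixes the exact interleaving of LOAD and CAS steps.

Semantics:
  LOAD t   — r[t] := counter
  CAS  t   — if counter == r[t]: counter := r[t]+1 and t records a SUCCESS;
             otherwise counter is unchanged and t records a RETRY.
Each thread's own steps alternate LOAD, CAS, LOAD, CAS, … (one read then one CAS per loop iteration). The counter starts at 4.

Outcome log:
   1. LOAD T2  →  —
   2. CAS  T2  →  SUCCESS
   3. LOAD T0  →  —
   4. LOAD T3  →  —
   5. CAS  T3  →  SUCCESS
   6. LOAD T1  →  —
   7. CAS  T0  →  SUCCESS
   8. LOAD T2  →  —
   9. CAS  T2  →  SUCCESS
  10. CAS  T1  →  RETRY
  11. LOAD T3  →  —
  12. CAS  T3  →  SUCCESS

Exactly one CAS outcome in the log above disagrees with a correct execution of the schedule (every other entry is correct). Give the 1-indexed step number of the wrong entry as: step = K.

step = 7

Re-executing:
1. LOAD T2 → mem=4 r[T2]=4 [LOAD]
2. CAS T2 → mem=5 r[T2]=4 [OK]
3. LOAD T0 → mem=5 r[T0]=5 [LOAD]
4. LOAD T3 → mem=5 r[T3]=5 [LOAD]
5. CAS T3 → mem=6 r[T3]=5 [OK]
6. LOAD T1 → mem=6 r[T1]=6 [LOAD]
7. CAS T0 → mem=6 r[T0]=5 [RETRY]
8. LOAD T2 → mem=6 r[T2]=6 [LOAD]
9. CAS T2 → mem=7 r[T2]=6 [OK]
10. CAS T1 → mem=7 r[T1]=6 [RETRY]
11. LOAD T3 → mem=7 r[T3]=7 [LOAD]
12. CAS T3 → mem=8 r[T3]=7 [OK]
Mismatch at 7.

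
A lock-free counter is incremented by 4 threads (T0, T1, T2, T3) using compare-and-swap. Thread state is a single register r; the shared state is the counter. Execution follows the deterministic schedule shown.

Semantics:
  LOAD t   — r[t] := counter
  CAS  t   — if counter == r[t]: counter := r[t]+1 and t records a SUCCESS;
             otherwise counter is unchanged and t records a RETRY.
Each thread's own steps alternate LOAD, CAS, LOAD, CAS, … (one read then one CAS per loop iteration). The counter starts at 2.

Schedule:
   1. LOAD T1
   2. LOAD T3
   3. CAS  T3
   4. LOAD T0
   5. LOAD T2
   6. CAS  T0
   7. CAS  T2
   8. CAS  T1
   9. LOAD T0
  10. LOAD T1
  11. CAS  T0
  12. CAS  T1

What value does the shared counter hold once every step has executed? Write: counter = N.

step 1: T1 LOAD ⇒ load; ctr=2 reg=2
step 2: T3 LOAD ⇒ load; ctr=2 reg=2
step 3: T3 CAS ⇒ ok; ctr=3 reg=2
step 4: T0 LOAD ⇒ load; ctr=3 reg=3
step 5: T2 LOAD ⇒ load; ctr=3 reg=3
step 6: T0 CAS ⇒ ok; ctr=4 reg=3
step 7: T2 CAS ⇒ retry; ctr=4 reg=3
step 8: T1 CAS ⇒ retry; ctr=4 reg=2
step 9: T0 LOAD ⇒ load; ctr=4 reg=4
step 10: T1 LOAD ⇒ load; ctr=4 reg=4
step 11: T0 CAS ⇒ ok; ctr=5 reg=4
step 12: T1 CAS ⇒ retry; ctr=5 reg=4

counter = 5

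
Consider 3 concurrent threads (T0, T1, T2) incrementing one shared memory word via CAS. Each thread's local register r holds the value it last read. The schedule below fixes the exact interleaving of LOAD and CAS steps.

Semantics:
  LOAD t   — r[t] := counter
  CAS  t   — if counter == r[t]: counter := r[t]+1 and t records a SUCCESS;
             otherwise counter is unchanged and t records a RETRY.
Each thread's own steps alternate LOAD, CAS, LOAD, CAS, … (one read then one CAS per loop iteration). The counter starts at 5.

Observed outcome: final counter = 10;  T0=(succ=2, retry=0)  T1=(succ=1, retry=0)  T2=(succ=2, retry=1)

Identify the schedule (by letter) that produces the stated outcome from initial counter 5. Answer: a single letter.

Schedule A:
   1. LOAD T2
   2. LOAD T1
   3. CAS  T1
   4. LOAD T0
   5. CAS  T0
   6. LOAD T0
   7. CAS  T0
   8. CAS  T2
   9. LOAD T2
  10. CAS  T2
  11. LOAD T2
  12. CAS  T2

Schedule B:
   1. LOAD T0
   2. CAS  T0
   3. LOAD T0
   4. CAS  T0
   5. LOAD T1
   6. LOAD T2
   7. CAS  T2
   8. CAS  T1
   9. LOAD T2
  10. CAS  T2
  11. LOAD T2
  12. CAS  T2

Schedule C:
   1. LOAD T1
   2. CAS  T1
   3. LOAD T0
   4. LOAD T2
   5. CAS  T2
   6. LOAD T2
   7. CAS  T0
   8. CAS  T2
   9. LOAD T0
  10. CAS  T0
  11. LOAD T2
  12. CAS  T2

Run A:
1. LOAD T2 → mem=5 r[T2]=5 [LOAD]
2. LOAD T1 → mem=5 r[T1]=5 [LOAD]
3. CAS T1 → mem=6 r[T1]=5 [OK]
4. LOAD T0 → mem=6 r[T0]=6 [LOAD]
5. CAS T0 → mem=7 r[T0]=6 [OK]
6. LOAD T0 → mem=7 r[T0]=7 [LOAD]
7. CAS T0 → mem=8 r[T0]=7 [OK]
8. CAS T2 → mem=8 r[T2]=5 [RETRY]
9. LOAD T2 → mem=8 r[T2]=8 [LOAD]
10. CAS T2 → mem=9 r[T2]=8 [OK]
11. LOAD T2 → mem=9 r[T2]=9 [LOAD]
12. CAS T2 → mem=10 r[T2]=9 [OK]

A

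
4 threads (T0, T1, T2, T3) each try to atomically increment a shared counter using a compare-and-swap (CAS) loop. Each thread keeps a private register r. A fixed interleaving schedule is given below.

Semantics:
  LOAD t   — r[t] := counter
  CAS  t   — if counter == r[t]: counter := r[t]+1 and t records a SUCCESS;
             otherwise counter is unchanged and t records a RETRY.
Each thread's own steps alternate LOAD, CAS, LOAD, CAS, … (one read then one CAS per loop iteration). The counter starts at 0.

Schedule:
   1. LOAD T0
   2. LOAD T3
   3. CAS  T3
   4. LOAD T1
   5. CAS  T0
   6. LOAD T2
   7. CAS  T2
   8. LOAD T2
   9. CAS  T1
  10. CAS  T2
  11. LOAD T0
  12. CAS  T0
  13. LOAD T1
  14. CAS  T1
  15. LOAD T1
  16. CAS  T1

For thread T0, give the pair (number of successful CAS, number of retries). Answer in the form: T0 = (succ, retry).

   1) LOAD T0:  M=0  r_T0=0
   2) LOAD T3:  M=0  r_T3=0
   3) CAS  T3:  M=1  r_T3=0 ✓
   4) LOAD T1:  M=1  r_T1=1
   5) CAS  T0:  M=1  r_T0=0 ✗
   6) LOAD T2:  M=1  r_T2=1
   7) CAS  T2:  M=2  r_T2=1 ✓
   8) LOAD T2:  M=2  r_T2=2
   9) CAS  T1:  M=2  r_T1=1 ✗
  10) CAS  T2:  M=3  r_T2=2 ✓
  11) LOAD T0:  M=3  r_T0=3
  12) CAS  T0:  M=4  r_T0=3 ✓
  13) LOAD T1:  M=4  r_T1=4
  14) CAS  T1:  M=5  r_T1=4 ✓
  15) LOAD T1:  M=5  r_T1=5
  16) CAS  T1:  M=6  r_T1=5 ✓

T0 = (1, 1)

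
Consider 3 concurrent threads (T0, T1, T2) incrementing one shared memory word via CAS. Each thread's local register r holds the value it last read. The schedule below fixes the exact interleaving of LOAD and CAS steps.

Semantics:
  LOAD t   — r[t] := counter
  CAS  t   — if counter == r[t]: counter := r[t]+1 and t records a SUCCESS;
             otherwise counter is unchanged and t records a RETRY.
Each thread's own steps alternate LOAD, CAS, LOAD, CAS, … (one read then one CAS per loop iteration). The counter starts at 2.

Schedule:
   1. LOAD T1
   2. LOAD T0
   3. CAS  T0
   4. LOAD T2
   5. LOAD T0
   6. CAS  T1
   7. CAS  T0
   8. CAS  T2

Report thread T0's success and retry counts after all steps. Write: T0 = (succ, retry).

T1 LOAD — after: cnt=2, r=2 — load
T0 LOAD — after: cnt=2, r=2 — load
T0 CAS — after: cnt=3, r=2 — ok
T2 LOAD — after: cnt=3, r=3 — load
T0 LOAD — after: cnt=3, r=3 — load
T1 CAS — after: cnt=3, r=2 — retry
T0 CAS — after: cnt=4, r=3 — ok
T2 CAS — after: cnt=4, r=3 — retry

T0 = (2, 0)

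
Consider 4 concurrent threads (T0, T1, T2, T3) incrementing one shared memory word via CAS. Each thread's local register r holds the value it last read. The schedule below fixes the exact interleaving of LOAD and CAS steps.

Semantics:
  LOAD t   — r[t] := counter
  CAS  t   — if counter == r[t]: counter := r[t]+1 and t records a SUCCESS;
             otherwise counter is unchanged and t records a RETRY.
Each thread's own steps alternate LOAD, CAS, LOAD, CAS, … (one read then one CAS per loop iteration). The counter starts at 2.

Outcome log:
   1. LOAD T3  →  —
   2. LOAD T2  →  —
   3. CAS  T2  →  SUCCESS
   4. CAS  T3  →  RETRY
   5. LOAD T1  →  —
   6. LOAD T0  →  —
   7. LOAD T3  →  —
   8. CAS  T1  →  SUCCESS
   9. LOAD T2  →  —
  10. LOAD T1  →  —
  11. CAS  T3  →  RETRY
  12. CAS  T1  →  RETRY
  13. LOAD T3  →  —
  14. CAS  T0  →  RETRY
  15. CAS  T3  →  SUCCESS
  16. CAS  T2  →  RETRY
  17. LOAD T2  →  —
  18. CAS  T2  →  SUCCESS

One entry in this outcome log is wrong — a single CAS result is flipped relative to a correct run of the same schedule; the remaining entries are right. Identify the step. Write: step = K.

Re-executing:
T3 LOAD — after: cnt=2, r=2 — load
T2 LOAD — after: cnt=2, r=2 — load
T2 CAS — after: cnt=3, r=2 — ok
T3 CAS — after: cnt=3, r=2 — retry
T1 LOAD — after: cnt=3, r=3 — load
T0 LOAD — after: cnt=3, r=3 — load
T3 LOAD — after: cnt=3, r=3 — load
T1 CAS — after: cnt=4, r=3 — ok
T2 LOAD — after: cnt=4, r=4 — load
T1 LOAD — after: cnt=4, r=4 — load
T3 CAS — after: cnt=4, r=3 — retry
T1 CAS — after: cnt=5, r=4 — ok
T3 LOAD — after: cnt=5, r=5 — load
T0 CAS — after: cnt=5, r=3 — retry
T3 CAS — after: cnt=6, r=5 — ok
T2 CAS — after: cnt=6, r=4 — retry
T2 LOAD — after: cnt=6, r=6 — load
T2 CAS — after: cnt=7, r=6 — ok
Mismatch at 12.

step = 12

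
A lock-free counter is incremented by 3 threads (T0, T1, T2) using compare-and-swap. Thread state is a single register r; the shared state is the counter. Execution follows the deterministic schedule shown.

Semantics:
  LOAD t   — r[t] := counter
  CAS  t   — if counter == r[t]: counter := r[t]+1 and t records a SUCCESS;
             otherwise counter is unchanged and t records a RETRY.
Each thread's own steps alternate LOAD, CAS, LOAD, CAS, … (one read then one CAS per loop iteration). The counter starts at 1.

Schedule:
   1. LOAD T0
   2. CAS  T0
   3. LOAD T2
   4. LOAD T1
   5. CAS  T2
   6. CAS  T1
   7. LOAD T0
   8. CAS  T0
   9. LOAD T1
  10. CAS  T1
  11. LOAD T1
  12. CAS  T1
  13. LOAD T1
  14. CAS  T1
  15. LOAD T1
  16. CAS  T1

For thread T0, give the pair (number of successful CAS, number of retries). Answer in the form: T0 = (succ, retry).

T0 = (2, 0)

   1) LOAD T0:  M=1  r_T0=1
   2) CAS  T0:  M=2  r_T0=1 ✓
   3) LOAD T2:  M=2  r_T2=2
   4) LOAD T1:  M=2  r_T1=2
   5) CAS  T2:  M=3  r_T2=2 ✓
   6) CAS  T1:  M=3  r_T1=2 ✗
   7) LOAD T0:  M=3  r_T0=3
   8) CAS  T0:  M=4  r_T0=3 ✓
   9) LOAD T1:  M=4  r_T1=4
  10) CAS  T1:  M=5  r_T1=4 ✓
  11) LOAD T1:  M=5  r_T1=5
  12) CAS  T1:  M=6  r_T1=5 ✓
  13) LOAD T1:  M=6  r_T1=6
  14) CAS  T1:  M=7  r_T1=6 ✓
  15) LOAD T1:  M=7  r_T1=7
  16) CAS  T1:  M=8  r_T1=7 ✓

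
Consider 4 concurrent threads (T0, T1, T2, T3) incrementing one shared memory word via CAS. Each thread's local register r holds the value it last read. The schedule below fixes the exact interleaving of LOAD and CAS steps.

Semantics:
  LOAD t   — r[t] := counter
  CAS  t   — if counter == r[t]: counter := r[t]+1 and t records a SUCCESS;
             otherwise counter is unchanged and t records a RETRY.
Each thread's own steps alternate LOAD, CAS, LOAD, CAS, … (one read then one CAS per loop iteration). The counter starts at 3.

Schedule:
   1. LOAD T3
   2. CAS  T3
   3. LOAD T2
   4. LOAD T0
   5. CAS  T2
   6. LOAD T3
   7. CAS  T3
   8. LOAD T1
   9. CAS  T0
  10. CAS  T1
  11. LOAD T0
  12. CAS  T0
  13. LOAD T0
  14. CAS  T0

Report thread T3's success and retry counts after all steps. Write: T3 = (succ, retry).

[1] T3.load  rd  (counter 3, T3.r 3)
[2] T3.cas  hit  (counter 4, T3.r 3)
[3] T2.load  rd  (counter 4, T2.r 4)
[4] T0.load  rd  (counter 4, T0.r 4)
[5] T2.cas  hit  (counter 5, T2.r 4)
[6] T3.load  rd  (counter 5, T3.r 5)
[7] T3.cas  hit  (counter 6, T3.r 5)
[8] T1.load  rd  (counter 6, T1.r 6)
[9] T0.cas  miss  (counter 6, T0.r 4)
[10] T1.cas  hit  (counter 7, T1.r 6)
[11] T0.load  rd  (counter 7, T0.r 7)
[12] T0.cas  hit  (counter 8, T0.r 7)
[13] T0.load  rd  (counter 8, T0.r 8)
[14] T0.cas  hit  (counter 9, T0.r 8)

T3 = (2, 0)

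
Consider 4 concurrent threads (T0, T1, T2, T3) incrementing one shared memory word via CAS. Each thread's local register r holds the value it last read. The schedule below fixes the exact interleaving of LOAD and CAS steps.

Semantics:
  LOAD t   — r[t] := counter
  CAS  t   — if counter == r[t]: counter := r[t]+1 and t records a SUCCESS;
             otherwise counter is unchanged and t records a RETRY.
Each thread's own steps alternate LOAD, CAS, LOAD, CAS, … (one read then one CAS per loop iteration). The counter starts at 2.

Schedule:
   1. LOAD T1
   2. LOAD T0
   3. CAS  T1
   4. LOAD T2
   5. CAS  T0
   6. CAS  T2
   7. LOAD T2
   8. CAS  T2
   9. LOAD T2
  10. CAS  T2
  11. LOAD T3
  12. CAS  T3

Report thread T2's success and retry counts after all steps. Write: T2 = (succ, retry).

T2 = (3, 0)

#1 T1 reads 2
#2 T0 reads 2
#3 T1 CAS(2→3) writes; counter now 3
#4 T2 reads 3
#5 T0 CAS(2→3) fails; counter now 3
#6 T2 CAS(3→4) writes; counter now 4
#7 T2 reads 4
#8 T2 CAS(4→5) writes; counter now 5
#9 T2 reads 5
#10 T2 CAS(5→6) writes; counter now 6
#11 T3 reads 6
#12 T3 CAS(6→7) writes; counter now 7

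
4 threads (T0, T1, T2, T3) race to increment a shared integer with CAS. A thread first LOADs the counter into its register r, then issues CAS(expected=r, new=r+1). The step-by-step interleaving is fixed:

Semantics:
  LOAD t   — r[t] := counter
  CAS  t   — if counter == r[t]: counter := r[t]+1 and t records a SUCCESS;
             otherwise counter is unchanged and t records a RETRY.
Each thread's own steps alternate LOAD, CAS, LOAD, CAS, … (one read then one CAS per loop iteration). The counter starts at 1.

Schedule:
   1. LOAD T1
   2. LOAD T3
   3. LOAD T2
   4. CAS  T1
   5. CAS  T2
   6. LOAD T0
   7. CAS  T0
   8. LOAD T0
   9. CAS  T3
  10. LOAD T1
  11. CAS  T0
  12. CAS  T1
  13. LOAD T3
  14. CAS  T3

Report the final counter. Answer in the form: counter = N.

[1] T1.load  rd  (counter 1, T1.r 1)
[2] T3.load  rd  (counter 1, T3.r 1)
[3] T2.load  rd  (counter 1, T2.r 1)
[4] T1.cas  hit  (counter 2, T1.r 1)
[5] T2.cas  miss  (counter 2, T2.r 1)
[6] T0.load  rd  (counter 2, T0.r 2)
[7] T0.cas  hit  (counter 3, T0.r 2)
[8] T0.load  rd  (counter 3, T0.r 3)
[9] T3.cas  miss  (counter 3, T3.r 1)
[10] T1.load  rd  (counter 3, T1.r 3)
[11] T0.cas  hit  (counter 4, T0.r 3)
[12] T1.cas  miss  (counter 4, T1.r 3)
[13] T3.load  rd  (counter 4, T3.r 4)
[14] T3.cas  hit  (counter 5, T3.r 4)

counter = 5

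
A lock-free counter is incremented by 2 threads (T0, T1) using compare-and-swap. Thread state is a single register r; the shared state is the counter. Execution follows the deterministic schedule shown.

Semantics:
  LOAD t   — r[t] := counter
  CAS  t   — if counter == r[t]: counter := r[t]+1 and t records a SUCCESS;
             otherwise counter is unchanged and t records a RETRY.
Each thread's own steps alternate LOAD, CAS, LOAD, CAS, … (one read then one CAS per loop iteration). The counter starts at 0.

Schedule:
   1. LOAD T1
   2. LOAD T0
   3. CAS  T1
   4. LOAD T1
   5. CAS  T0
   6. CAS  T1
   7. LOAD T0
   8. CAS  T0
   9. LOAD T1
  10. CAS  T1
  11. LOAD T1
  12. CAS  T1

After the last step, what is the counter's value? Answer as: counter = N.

step 1: T1 LOAD ⇒ load; ctr=0 reg=0
step 2: T0 LOAD ⇒ load; ctr=0 reg=0
step 3: T1 CAS ⇒ ok; ctr=1 reg=0
step 4: T1 LOAD ⇒ load; ctr=1 reg=1
step 5: T0 CAS ⇒ retry; ctr=1 reg=0
step 6: T1 CAS ⇒ ok; ctr=2 reg=1
step 7: T0 LOAD ⇒ load; ctr=2 reg=2
step 8: T0 CAS ⇒ ok; ctr=3 reg=2
step 9: T1 LOAD ⇒ load; ctr=3 reg=3
step 10: T1 CAS ⇒ ok; ctr=4 reg=3
step 11: T1 LOAD ⇒ load; ctr=4 reg=4
step 12: T1 CAS ⇒ ok; ctr=5 reg=4

counter = 5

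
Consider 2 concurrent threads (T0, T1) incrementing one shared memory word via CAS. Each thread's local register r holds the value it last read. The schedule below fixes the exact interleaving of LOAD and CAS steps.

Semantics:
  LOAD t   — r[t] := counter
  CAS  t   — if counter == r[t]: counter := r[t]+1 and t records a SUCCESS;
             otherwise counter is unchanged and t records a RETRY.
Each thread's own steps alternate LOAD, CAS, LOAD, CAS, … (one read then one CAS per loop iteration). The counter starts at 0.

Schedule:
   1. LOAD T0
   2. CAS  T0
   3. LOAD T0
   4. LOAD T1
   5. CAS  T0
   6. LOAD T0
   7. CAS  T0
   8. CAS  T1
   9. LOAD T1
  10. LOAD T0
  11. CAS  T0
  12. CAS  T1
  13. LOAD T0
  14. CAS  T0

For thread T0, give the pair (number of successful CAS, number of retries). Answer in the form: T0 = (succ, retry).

T0 = (5, 0)

[1] T0.load  rd  (counter 0, T0.r 0)
[2] T0.cas  hit  (counter 1, T0.r 0)
[3] T0.load  rd  (counter 1, T0.r 1)
[4] T1.load  rd  (counter 1, T1.r 1)
[5] T0.cas  hit  (counter 2, T0.r 1)
[6] T0.load  rd  (counter 2, T0.r 2)
[7] T0.cas  hit  (counter 3, T0.r 2)
[8] T1.cas  miss  (counter 3, T1.r 1)
[9] T1.load  rd  (counter 3, T1.r 3)
[10] T0.load  rd  (counter 3, T0.r 3)
[11] T0.cas  hit  (counter 4, T0.r 3)
[12] T1.cas  miss  (counter 4, T1.r 3)
[13] T0.load  rd  (counter 4, T0.r 4)
[14] T0.cas  hit  (counter 5, T0.r 4)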